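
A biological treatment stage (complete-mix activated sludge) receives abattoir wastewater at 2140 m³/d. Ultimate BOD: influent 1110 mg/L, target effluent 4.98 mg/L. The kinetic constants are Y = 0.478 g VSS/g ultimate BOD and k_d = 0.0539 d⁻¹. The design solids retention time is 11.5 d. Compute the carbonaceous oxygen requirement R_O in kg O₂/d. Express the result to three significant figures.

R_O ≈ 1370 kg O₂/d

Observed yield with endogenous decay: Y_obs = Y / (1 + k_d·θ_c) = 0.478 / (1 + 0.0539 × 11.5) = 0.478 / 1.620 = 0.2951 g VSS/g ultimate BOD.
Q·(S₀ − S) = 2140 × (1110 − 4.98) × 10⁻³ = 2365 kg/d removed.
Net sludge production P_X = 0.2951 × 2365 = 697.8 kg VSS/d.
R_O = Q·ΔS − 1.42 P_X = 2365 − 990.9 = 1374 kg O₂/d.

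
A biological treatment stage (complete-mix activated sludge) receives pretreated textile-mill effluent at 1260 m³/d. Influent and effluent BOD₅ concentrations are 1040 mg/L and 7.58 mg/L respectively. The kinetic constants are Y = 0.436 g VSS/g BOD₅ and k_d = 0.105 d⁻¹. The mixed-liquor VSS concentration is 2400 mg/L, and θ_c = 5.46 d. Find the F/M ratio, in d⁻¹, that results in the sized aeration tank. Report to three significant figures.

Rearranging the biomass balance for a CMAS with decay, V = Y·Q·ΔS·θ_c / [X·(1+k_d θ_c)] = 0.436 × 1260 × (1040 − 7.58) × 5.46 / [2400 × (1 + 0.105 × 5.46)] = 3.1×10^6 / 3776 = 820.1 m³.
F/M = applied load / biomass = Q·S₀/(V·X) = 1260 × 1040 / (820.1 × 2400) = 0.6657 d⁻¹.

F/M ≈ 0.666 d⁻¹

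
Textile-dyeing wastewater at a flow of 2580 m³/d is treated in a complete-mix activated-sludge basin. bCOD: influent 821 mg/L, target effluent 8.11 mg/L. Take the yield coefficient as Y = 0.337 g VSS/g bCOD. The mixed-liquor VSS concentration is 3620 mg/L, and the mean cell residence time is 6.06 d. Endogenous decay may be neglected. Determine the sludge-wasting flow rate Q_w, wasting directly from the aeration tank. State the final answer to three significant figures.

Q_w ≈ 195 m³/d

Biomass mass balance (decay neglected): V·X = Y·Q·(S₀ − S)·θ_c, so V = 0.337 × 2580 × (821 − 8.11) × 6.06 / 3620 = 1183 m³.
For wasting at MLVSS concentration, Q_w = V/θ_c = 1183/6.06 = 195.2 m³/d.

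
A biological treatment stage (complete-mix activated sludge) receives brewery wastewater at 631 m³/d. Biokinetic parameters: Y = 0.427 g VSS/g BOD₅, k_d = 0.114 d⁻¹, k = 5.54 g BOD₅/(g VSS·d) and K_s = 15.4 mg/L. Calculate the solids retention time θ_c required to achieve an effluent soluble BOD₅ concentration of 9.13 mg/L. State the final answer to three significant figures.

θ_c ≈ 1.30 d

Specific growth rate at S = 9.13 mg/L: μ = YkS/(K_s+S) = 0.427·5.54·9.13/(15.4+9.13) = 0.8805 d⁻¹.
1/θ_c = 0.8805 − 0.114 = 0.7665 d⁻¹, so θ_c = 1.305 d.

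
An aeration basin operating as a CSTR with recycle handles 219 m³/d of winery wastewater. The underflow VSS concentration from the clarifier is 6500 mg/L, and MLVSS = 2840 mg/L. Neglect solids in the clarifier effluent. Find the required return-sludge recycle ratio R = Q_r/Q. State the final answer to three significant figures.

Mass balance around the secondary clarifier (neglecting effluent solids): R = X / (X_r − X) = 2840 / (6500 − 2840) = 0.7760.

R ≈ 0.776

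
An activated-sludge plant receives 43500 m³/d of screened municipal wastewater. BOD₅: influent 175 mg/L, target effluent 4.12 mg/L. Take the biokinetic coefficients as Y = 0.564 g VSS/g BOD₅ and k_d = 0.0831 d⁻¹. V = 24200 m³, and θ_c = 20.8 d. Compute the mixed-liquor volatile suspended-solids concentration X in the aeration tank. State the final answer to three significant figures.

X = Y·Q·ΔS·θ_c / [V·(1 + k_d θ_c)] = 0.564 × 43500 × (175 − 4.12) × 20.8 / [24200 × (1 + 0.0831 × 20.8)] = 1321 mg/L.

X ≈ 1320 mg/L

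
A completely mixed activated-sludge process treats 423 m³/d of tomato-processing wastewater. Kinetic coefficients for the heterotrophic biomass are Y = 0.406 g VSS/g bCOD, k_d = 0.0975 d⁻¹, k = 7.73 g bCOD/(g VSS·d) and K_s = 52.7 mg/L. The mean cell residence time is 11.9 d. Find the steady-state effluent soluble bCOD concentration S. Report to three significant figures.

S ≈ 3.24 mg/L

For a completely mixed reactor with recycle the Lawrence–McCarty relation gives S = K_s·(1 + k_d·θ_c) / [θ_c·(Y·k − k_d) − 1] = 52.7 × (1 + 0.0975 × 11.9) / [11.9 × (0.406 × 7.73 − 0.0975) − 1] = 113.8 / 35.19 = 3.235 mg/L.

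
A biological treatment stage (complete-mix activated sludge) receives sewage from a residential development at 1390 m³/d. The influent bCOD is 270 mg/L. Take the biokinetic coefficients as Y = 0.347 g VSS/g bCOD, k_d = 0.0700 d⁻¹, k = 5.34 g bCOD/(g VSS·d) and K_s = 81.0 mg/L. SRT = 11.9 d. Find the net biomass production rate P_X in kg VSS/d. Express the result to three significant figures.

P_X ≈ 69.1 kg VSS/d

Effluent substrate depends only on kinetics and SRT: S = K_s(1 + k_d θ_c) / [θ_c(Yk − k_d) − 1] = 81.0 × (1 + 0.0700 × 11.9) / [11.9 × (0.347 × 5.34 − 0.0700) − 1] = 148.5 / 20.22 = 7.344 mg/L.
Correct the yield for decay: Y_obs = Y/(1 + k_d θ_c) = 0.347 / (1 + 0.0700 × 11.9) = 0.347 / 1.833 = 0.1893.
Q·(S₀ − S) = 1390 × (270 − 7.34) × 10⁻³ = 365.1 kg/d removed.
P_X = Y_obs · Q(S₀ − S) = 0.1893 × 365.1 = 69.12 kg VSS/d.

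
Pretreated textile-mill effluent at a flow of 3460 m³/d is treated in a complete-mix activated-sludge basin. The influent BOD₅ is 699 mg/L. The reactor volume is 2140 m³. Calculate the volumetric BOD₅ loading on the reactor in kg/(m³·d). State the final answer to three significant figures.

Applied BOD₅ load per unit volume = Q·S₀/V = (3460 × 699/1000)/2140 = 1.130 kg BOD₅·m⁻³·d⁻¹.

L_v ≈ 1.13 kg BOD₅/(m³·d)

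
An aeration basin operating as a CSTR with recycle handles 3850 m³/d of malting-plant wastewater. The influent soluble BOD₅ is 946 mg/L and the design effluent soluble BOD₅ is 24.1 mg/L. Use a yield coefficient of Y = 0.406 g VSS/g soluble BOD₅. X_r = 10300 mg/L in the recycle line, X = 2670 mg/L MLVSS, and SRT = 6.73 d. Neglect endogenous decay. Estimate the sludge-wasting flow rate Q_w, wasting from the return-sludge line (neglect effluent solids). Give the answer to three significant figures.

Q_w ≈ 140 m³/d

V·X = Y·Q·ΔS·θ_c gives V = 0.406 × 3850 × (946 − 24.1) × 6.73 / 2670 = 3632 m³.
θ_c = V·X/(Q_w·X_r) when wasting from the recycle, so Q_w = V·X/(θ_c·X_r) = 3632 × 2670 / (6.73 × 10300) = 139.9 m³/d.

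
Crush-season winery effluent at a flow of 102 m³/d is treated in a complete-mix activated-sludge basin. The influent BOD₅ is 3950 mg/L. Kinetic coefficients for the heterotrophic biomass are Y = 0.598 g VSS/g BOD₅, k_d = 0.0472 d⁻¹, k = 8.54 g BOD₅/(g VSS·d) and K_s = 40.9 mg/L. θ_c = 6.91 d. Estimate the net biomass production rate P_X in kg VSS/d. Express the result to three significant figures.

From the Monod/SRT balance for a CMAS, S = K_s·(1+k_d θ_c)/[θ_c·(Y k − k_d) − 1] = 40.9 × (1 + 0.0472 × 6.91) / [6.91 × (0.598 × 8.54 − 0.0472) − 1] = 54.24 / 33.96 = 1.597 mg/L.
Correct the yield for decay: Y_obs = Y/(1 + k_d θ_c) = 0.598 / (1 + 0.0472 × 6.91) = 0.598 / 1.326 = 0.4509.
Q·(S₀ − S) = 102 × (3950 − 1.60) × 10⁻³ = 402.7 kg/d removed.
Biomass produced: P_X = Y_obs·Q·ΔS = 0.4509 × 402.7 ≈ 181.6 kg VSS/d.

P_X ≈ 182 kg VSS/d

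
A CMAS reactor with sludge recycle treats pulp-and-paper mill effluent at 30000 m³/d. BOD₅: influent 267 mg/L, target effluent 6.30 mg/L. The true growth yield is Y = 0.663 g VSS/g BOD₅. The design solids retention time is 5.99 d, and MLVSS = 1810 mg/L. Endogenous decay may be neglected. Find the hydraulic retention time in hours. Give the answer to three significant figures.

τ ≈ 13.7 h

V·X = Y·Q·ΔS·θ_c gives V = 0.663 × 30000 × (267 − 6.30) × 5.99 / 1810 = 17160 m³.
Hydraulic retention time τ = V/Q = 17160 / 30000 = 0.5720 d = 13.73 h.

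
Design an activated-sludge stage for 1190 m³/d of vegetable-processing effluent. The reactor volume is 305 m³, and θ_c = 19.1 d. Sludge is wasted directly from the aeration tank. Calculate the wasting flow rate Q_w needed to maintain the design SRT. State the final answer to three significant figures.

Wasting from the aeration tank: Q_w = V / θ_c = 305.0 / 19.1 = 15.97 m³/d.

Q_w ≈ 16.0 m³/d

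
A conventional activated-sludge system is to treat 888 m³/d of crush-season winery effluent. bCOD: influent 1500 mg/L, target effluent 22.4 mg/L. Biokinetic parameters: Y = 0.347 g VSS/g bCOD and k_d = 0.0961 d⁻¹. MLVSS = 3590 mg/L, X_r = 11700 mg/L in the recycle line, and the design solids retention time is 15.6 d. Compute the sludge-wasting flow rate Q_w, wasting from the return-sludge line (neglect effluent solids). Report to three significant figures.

Rearranging the biomass balance for a CMAS with decay, V = Y·Q·ΔS·θ_c / [X·(1+k_d θ_c)] = 0.347 × 888 × (1500 − 22.4) × 15.6 / [3590 × (1 + 0.0961 × 15.6)] = 7.1×10^6 / 8972 = 791.7 m³.
θ_c = V·X/(Q_w·X_r) when wasting from the recycle, so Q_w = V·X/(θ_c·X_r) = 791.7 × 3590 / (15.6 × 11700) = 15.57 m³/d.

Q_w ≈ 15.6 m³/d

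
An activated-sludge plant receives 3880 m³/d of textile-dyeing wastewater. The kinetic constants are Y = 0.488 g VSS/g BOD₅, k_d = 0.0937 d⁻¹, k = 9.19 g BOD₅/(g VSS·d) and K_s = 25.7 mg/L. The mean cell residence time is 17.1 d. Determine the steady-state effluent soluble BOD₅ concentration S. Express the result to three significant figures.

S ≈ 0.903 mg/L

Effluent substrate depends only on kinetics and SRT: S = K_s(1 + k_d θ_c) / [θ_c(Yk − k_d) − 1] = 25.7 × (1 + 0.0937 × 17.1) / [17.1 × (0.488 × 9.19 − 0.0937) − 1] = 66.88 / 74.09 = 0.9027 mg/L.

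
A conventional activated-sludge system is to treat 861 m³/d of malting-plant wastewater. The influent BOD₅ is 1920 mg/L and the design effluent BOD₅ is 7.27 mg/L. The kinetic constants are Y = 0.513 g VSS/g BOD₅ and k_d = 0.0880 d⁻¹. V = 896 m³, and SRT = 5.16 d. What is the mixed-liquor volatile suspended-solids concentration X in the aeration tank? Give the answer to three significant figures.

Solving the biomass balance for X: X = Y Q (S₀−S) θ_c / [V (1+k_d θ_c)] = 0.513 × 861 × (1920 − 7.27) × 5.16 / [896 × (1 + 0.0880 × 5.16)] = 3346 mg/L.

X ≈ 3350 mg/L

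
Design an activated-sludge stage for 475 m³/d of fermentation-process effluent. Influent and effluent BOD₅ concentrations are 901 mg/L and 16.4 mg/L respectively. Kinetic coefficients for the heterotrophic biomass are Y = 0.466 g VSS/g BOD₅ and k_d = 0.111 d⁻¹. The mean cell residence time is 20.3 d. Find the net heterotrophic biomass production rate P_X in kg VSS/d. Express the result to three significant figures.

Correct the yield for decay: Y_obs = Y/(1 + k_d θ_c) = 0.466 / (1 + 0.111 × 20.3) = 0.466 / 3.253 = 0.1432.
ΔS = 901 − 16.4 = 884.6 mg/L, so the substrate removal rate is 475 × 884.6/1000 = 420.2 kg BOD₅/d.
Net biomass production P_X = Y_obs × Q·(S₀ − S) = 0.1432 × 420.2 = 60.19 kg VSS/d.

P_X ≈ 60.2 kg VSS/d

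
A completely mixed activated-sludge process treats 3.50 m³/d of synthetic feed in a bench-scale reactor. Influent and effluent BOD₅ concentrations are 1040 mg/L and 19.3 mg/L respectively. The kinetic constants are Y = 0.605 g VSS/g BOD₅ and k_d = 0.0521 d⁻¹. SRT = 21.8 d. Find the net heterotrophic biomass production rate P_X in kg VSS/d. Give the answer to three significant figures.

P_X ≈ 1.01 kg VSS/d

Correct the yield for decay: Y_obs = Y/(1 + k_d θ_c) = 0.605 / (1 + 0.0521 × 21.8) = 0.605 / 2.136 = 0.2833.
Mass of BOD₅ removed per day: Q(S₀ − S) = 3.50 × 1021 g/m³ = 3.572 kg/d.
So the net sludge growth is P_X = 0.2833 × 3.572 = 1.012 kg VSS/d.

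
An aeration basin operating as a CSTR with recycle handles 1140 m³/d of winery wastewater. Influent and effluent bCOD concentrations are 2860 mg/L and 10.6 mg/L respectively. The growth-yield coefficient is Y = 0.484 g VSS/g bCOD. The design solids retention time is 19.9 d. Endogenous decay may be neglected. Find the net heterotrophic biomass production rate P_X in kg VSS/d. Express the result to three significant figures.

P_X ≈ 1570 kg VSS/d

Since k_d ≈ 0, Y_obs = Y = 0.484 g VSS/g bCOD.
Mass of bCOD removed per day: Q(S₀ − S) = 1140 × 2849 g/m³ = 3248 kg/d.
Biomass produced: P_X = Y_obs·Q·ΔS = 0.4840 × 3248 ≈ 1572 kg VSS/d.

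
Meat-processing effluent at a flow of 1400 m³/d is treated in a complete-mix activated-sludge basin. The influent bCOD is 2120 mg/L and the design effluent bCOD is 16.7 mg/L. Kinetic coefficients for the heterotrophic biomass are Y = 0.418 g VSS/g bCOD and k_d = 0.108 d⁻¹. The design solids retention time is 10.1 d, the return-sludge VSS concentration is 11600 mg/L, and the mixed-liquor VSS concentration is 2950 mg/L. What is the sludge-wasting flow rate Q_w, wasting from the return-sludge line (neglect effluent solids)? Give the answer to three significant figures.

Steady-state biomass mass balance: V·X·(1 + k_d·θ_c) = Y·Q·(S₀ − S)·θ_c, so V = 0.418 × 1400 × (2120 − 16.7) × 10.1 / [2950 × (1 + 0.108 × 10.1)] = 1.24×10^7 / 6168 = 2016 m³.
θ_c = V·X/(Q_w·X_r) when wasting from the recycle, so Q_w = V·X/(θ_c·X_r) = 2016 × 2950 / (10.1 × 11600) = 50.75 m³/d.

Q_w ≈ 50.7 m³/d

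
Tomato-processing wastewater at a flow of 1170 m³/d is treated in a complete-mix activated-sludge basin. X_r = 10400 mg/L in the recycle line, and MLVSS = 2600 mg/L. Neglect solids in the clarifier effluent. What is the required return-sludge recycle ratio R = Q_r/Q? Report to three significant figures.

R = Q_r/Q = X/(X_r − X) = 2600 / (10400 − 2600) = 0.3333.

R ≈ 0.333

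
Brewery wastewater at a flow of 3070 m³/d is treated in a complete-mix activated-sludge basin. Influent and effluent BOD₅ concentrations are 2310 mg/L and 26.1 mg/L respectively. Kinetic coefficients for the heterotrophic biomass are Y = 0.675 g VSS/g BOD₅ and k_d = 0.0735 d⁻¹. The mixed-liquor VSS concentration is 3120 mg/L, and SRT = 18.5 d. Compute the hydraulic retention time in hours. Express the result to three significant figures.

τ ≈ 93.0 h

Steady-state biomass mass balance: V·X·(1 + k_d·θ_c) = Y·Q·(S₀ − S)·θ_c, so V = 0.675 × 3070 × (2310 − 26.1) × 18.5 / [3120 × (1 + 0.0735 × 18.5)] = 8.76×10^7 / 7362 = 11892 m³.
HRT = V/Q = 11892 m³ / 3070 m³·d⁻¹ = 3.874 d × 24 = 92.97 h.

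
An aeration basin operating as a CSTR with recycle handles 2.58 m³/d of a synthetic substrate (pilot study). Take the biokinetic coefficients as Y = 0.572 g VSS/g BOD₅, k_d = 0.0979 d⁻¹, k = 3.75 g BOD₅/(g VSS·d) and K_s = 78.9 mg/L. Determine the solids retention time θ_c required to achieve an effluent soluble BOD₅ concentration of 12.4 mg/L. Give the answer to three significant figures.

Specific growth rate at S = 12.4 mg/L: μ = YkS/(K_s+S) = 0.572·3.75·12.4/(78.9+12.4) = 0.2913 d⁻¹.
θ_c = 1/(μ − k_d) = 1/(0.2913 − 0.0979) = 1/0.1934 = 5.170 d.

θ_c ≈ 5.17 d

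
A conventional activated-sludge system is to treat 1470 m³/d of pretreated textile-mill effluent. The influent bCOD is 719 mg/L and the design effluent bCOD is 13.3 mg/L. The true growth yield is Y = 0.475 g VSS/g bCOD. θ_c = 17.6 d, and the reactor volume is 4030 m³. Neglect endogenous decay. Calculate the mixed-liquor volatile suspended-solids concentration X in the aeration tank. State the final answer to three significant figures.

X ≈ 2150 mg/L

Without decay, X = Y Q (S₀−S) θ_c / V = 0.475 × 1470 × (719 − 13.3) × 17.6 / 4030 = 2152 mg/L.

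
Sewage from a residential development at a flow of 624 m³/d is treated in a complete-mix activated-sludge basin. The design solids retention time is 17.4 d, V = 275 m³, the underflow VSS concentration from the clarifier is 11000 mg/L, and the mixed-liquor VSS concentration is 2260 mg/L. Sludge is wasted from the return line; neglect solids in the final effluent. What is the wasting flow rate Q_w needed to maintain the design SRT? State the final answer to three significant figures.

Q_w = (V·X)/(θ_c X_r) = 275.0 × 2260 / (17.4 × 11000) = 3.247 m³/d.

Q_w ≈ 3.25 m³/d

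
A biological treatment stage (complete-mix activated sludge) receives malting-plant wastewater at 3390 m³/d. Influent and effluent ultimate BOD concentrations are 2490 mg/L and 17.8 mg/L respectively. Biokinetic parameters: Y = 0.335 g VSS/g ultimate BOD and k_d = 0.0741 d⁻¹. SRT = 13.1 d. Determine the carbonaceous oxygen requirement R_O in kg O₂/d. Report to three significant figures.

Correct the yield for decay: Y_obs = Y/(1 + k_d θ_c) = 0.335 / (1 + 0.0741 × 13.1) = 0.335 / 1.971 = 0.1700.
Substrate removed = Q·(S₀ − S) = 3390 m³/d × (2490 − 17.8) g/m³ = 8.38×10^6 g/d = 8381 kg/d.
Net sludge production P_X = 0.1700 × 8381 = 1425 kg VSS/d.
Carbonaceous O₂ demand = substrate oxidised − cell-mass equivalent = 8381 − 1.42 × 1425 = 6358 kg O₂/d.

R_O ≈ 6360 kg O₂/d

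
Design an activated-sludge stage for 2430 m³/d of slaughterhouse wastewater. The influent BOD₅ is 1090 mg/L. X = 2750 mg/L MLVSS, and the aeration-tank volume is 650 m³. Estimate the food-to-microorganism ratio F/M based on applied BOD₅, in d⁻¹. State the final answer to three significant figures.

Food-to-microorganism ratio F/M = Q S₀ / (V X) = 2430 × 1090 / (650.0 × 2750) = 1.482 d⁻¹.

F/M ≈ 1.48 d⁻¹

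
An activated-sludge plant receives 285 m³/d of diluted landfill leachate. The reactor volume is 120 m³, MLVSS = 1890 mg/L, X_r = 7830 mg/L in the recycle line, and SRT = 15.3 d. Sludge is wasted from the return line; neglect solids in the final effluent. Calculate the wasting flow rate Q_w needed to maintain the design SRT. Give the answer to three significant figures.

Q_w ≈ 1.89 m³/d

Wasting from the return line (neglecting effluent solids): Q_w = V·X / (θ_c·X_r) = 120.0 × 1890 / (15.3 × 7830) = 1.893 m³/d.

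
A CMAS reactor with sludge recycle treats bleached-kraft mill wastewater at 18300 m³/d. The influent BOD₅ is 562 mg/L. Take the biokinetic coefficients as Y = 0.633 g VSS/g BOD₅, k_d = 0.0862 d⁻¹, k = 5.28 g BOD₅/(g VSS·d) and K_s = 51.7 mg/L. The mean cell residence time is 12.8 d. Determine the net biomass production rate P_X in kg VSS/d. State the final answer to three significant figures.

From the Monod/SRT balance for a CMAS, S = K_s·(1+k_d θ_c)/[θ_c·(Y k − k_d) − 1] = 51.7 × (1 + 0.0862 × 12.8) / [12.8 × (0.633 × 5.28 − 0.0862) − 1] = 108.7 / 40.68 = 2.673 mg/L.
The observed yield is Y_obs = Y/(1 + k_d·θ_c) = 0.633 / (1 + 0.0862 × 12.8) = 0.633 / 2.103 = 0.3009 g VSS per g BOD₅ removed.
ΔS = 562 − 2.67 = 559.3 mg/L, so the substrate removal rate is 18300 × 559.3/1000 = 10236 kg BOD₅/d.
Net biomass production P_X = Y_obs × Q·(S₀ − S) = 0.3009 × 10236 = 3080 kg VSS/d.

P_X ≈ 3080 kg VSS/d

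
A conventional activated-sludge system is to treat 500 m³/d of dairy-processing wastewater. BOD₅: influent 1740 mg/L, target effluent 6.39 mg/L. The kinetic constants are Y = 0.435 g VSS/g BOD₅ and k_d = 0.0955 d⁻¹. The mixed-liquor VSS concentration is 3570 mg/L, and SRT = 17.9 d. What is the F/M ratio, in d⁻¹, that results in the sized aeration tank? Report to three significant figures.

Steady-state biomass mass balance: V·X·(1 + k_d·θ_c) = Y·Q·(S₀ − S)·θ_c, so V = 0.435 × 500 × (1740 − 6.39) × 17.9 / [3570 × (1 + 0.0955 × 17.9)] = 6.75×10^6 / 9673 = 697.8 m³.
F/M = applied load / biomass = Q·S₀/(V·X) = 500 × 1740 / (697.8 × 3570) = 0.3493 d⁻¹.

F/M ≈ 0.349 d⁻¹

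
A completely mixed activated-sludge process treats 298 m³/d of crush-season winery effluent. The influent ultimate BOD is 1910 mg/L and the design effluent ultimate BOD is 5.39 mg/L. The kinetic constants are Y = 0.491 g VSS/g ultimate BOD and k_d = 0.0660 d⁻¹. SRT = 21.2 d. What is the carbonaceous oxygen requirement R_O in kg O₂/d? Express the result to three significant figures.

Observed yield with endogenous decay: Y_obs = Y / (1 + k_d·θ_c) = 0.491 / (1 + 0.0660 × 21.2) = 0.491 / 2.399 = 0.2047 g VSS/g ultimate BOD.
Mass of ultimate BOD removed per day: Q(S₀ − S) = 298 × 1905 g/m³ = 567.6 kg/d.
Net sludge production P_X = 0.2047 × 567.6 = 116.2 kg VSS/d.
R_O = Q·ΔS − 1.42 P_X = 567.6 − 164.9 = 402.6 kg O₂/d.

R_O ≈ 403 kg O₂/d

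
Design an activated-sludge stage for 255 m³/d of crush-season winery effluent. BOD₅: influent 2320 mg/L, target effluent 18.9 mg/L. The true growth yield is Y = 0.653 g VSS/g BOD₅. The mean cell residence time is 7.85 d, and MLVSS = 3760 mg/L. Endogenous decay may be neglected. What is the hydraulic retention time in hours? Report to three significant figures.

τ ≈ 75.3 h

V·X = Y·Q·ΔS·θ_c gives V = 0.653 × 255 × (2320 − 18.9) × 7.85 / 3760 = 800.0 m³.
HRT = V/Q = 800.0 m³ / 255 m³·d⁻¹ = 3.137 d × 24 = 75.29 h.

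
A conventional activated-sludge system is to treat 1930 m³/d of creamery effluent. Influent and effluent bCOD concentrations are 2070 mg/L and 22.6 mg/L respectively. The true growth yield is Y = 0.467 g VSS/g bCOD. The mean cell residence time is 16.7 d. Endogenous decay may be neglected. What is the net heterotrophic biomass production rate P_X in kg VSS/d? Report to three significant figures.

With endogenous decay neglected, the observed yield equals the true yield: Y_obs = Y = 0.467 g VSS/g bCOD.
ΔS = 2070 − 22.6 = 2047 mg/L, so the substrate removal rate is 1930 × 2047/1000 = 3951 kg bCOD/d.
P_X = Y_obs · Q(S₀ − S) = 0.4670 × 3951 = 1845 kg VSS/d.

P_X ≈ 1850 kg VSS/d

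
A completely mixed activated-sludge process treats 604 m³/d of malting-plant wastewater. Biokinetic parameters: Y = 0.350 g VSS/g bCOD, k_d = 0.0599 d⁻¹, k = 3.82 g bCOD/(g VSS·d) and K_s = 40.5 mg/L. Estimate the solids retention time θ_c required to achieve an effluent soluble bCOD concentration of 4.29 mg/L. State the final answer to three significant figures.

At the target effluent, Y k S/(K_s+S) = 0.350×3.82×4.29/44.79 = 0.1281 d⁻¹.
θ_c = 1/(μ − k_d) = 1/(0.1281 − 0.0599) = 1/0.06816 = 14.67 d.

θ_c ≈ 14.7 d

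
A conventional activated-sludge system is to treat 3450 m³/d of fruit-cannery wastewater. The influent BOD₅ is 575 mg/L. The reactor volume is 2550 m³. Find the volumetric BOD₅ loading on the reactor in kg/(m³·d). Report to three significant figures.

Applied BOD₅ load per unit volume = Q·S₀/V = (3450 × 575/1000)/2550 = 0.7779 kg BOD₅·m⁻³·d⁻¹.

L_v ≈ 0.778 kg BOD₅/(m³·d)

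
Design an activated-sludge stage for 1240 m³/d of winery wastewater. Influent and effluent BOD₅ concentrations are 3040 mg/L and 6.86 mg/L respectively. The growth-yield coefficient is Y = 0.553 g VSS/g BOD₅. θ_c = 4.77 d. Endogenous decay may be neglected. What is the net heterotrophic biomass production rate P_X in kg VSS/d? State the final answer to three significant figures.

P_X ≈ 2080 kg VSS/d

With endogenous decay neglected, the observed yield equals the true yield: Y_obs = Y = 0.553 g VSS/g BOD₅.
Mass of BOD₅ removed per day: Q(S₀ − S) = 1240 × 3033 g/m³ = 3761 kg/d.
So the net sludge growth is P_X = 0.5530 × 3761 = 2080 kg VSS/d.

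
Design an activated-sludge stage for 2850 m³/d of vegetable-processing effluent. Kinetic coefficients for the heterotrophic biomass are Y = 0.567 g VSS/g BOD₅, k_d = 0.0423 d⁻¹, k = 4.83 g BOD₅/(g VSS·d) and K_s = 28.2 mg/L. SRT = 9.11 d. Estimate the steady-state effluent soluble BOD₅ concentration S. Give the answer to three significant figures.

S ≈ 1.66 mg/L

Effluent substrate depends only on kinetics and SRT: S = K_s(1 + k_d θ_c) / [θ_c(Yk − k_d) − 1] = 28.2 × (1 + 0.0423 × 9.11) / [9.11 × (0.567 × 4.83 − 0.0423) − 1] = 39.07 / 23.56 = 1.658 mg/L.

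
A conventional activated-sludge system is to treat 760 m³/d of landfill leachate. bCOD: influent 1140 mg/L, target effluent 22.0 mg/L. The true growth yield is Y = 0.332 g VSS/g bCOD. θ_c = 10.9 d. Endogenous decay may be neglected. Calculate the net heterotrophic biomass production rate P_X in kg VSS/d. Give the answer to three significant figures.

P_X ≈ 282 kg VSS/d

No decay correction is needed, so Y_obs = Y = 0.332.
Q·(S₀ − S) = 760 × (1140 − 22.0) × 10⁻³ = 849.7 kg/d removed.
P_X = Y_obs · Q(S₀ − S) = 0.3320 × 849.7 = 282.1 kg VSS/d.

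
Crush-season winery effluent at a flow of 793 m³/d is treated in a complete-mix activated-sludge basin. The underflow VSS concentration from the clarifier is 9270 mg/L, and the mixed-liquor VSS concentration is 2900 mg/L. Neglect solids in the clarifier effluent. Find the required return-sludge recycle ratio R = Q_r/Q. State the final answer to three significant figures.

R ≈ 0.455

R = Q_r/Q = X/(X_r − X) = 2900 / (9270 − 2900) = 0.4553.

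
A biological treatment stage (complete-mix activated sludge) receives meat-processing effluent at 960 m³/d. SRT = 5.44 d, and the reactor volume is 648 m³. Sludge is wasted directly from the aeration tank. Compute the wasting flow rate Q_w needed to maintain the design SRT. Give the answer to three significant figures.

Q_w ≈ 119 m³/d

Wasting from the aeration tank: Q_w = V / θ_c = 648.0 / 5.44 = 119.1 m³/d.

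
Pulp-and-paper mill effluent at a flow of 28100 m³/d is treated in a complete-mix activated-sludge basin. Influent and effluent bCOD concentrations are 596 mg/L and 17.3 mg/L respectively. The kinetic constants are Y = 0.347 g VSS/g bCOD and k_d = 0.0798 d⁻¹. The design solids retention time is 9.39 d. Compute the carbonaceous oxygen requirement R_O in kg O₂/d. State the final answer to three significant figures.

The observed yield is Y_obs = Y/(1 + k_d·θ_c) = 0.347 / (1 + 0.0798 × 9.39) = 0.347 / 1.749 = 0.1984 g VSS per g bCOD removed.
Substrate removed = Q·(S₀ − S) = 28100 m³/d × (596 − 17.3) g/m³ = 1.63×10^7 g/d = 16261 kg/d.
Net sludge production P_X = 0.1984 × 16261 = 3226 kg VSS/d.
R_O = Q·(S₀ − S) − 1.42·P_X = 16261 − 1.42 × 3226 = 11681 kg O₂/d.

R_O ≈ 11700 kg O₂/d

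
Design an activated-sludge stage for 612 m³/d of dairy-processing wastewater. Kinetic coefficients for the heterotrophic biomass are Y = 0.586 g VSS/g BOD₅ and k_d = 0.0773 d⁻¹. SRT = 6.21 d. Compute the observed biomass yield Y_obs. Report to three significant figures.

Correct the yield for decay: Y_obs = Y/(1 + k_d θ_c) = 0.586 / (1 + 0.0773 × 6.21) = 0.586 / 1.480 = 0.3959.

Y_obs ≈ 0.396 g VSS/g BOD₅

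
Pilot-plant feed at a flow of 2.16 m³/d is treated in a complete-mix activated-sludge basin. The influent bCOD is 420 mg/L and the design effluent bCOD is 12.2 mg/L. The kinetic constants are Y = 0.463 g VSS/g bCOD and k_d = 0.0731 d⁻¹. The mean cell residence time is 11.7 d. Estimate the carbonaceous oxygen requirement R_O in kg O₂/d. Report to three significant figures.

The observed yield is Y_obs = Y/(1 + k_d·θ_c) = 0.463 / (1 + 0.0731 × 11.7) = 0.463 / 1.855 = 0.2496 g VSS per g bCOD removed.
ΔS = 420 − 12.2 = 407.8 mg/L, so the substrate removal rate is 2.16 × 407.8/1000 = 0.8808 kg bCOD/d.
Net sludge production P_X = 0.2496 × 0.8808 = 0.2198 kg VSS/d.
R_O = Q·(S₀ − S) − 1.42·P_X = 0.8808 − 1.42 × 0.2198 = 0.5687 kg O₂/d.

R_O ≈ 0.569 kg O₂/d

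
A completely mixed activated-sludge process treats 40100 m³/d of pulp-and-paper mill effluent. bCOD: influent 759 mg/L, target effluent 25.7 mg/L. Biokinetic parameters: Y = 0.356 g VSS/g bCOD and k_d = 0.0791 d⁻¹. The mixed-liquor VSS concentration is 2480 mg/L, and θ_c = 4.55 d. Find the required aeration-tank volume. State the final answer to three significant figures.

V ≈ 14100 m³

Rearranging the biomass balance for a CMAS with decay, V = Y·Q·ΔS·θ_c / [X·(1+k_d θ_c)] = 0.356 × 40100 × (759 − 25.7) × 4.55 / [2480 × (1 + 0.0791 × 4.55)] = 4.76×10^7 / 3373 = 14123 m³.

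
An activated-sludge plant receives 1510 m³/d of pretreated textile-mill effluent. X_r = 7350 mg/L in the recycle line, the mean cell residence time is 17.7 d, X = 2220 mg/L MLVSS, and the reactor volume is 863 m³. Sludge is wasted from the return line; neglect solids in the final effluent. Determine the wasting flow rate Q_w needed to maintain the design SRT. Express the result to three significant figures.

θ_c = V·X/(Q_w·X_r) when wasting from the recycle, so Q_w = V·X/(θ_c·X_r) = 863.0 × 2220 / (17.7 × 7350) = 14.73 m³/d.

Q_w ≈ 14.7 m³/d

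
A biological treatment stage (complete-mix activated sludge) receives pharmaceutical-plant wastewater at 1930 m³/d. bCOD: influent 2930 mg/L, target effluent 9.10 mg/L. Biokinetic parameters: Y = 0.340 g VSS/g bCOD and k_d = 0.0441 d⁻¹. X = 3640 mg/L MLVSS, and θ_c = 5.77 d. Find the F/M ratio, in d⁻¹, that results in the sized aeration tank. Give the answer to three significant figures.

From the SRT design equation V = Y Q (S₀−S) θ_c / [X (1 + k_d θ_c)] = 0.340 × 1930 × (2930 − 9.10) × 5.77 / [3640 × (1 + 0.0441 × 5.77)] = 1.11×10^7 / 4566 = 2422 m³.
Food-to-microorganism ratio F/M = Q S₀ / (V X) = 1930 × 2930 / (2422 × 3640) = 0.6414 d⁻¹.

F/M ≈ 0.641 d⁻¹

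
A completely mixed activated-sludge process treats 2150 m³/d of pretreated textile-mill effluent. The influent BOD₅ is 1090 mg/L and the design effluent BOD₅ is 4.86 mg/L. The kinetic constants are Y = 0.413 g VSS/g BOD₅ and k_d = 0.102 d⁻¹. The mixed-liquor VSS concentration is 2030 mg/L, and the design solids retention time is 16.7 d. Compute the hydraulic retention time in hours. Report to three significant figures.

τ ≈ 32.7 h

Steady-state biomass mass balance: V·X·(1 + k_d·θ_c) = Y·Q·(S₀ − S)·θ_c, so V = 0.413 × 2150 × (1090 − 4.86) × 16.7 / [2030 × (1 + 0.102 × 16.7)] = 1.61×10^7 / 5488 = 2932 m³.
τ = V/Q = 2932/2150 = 1.364 d, or 32.73 h.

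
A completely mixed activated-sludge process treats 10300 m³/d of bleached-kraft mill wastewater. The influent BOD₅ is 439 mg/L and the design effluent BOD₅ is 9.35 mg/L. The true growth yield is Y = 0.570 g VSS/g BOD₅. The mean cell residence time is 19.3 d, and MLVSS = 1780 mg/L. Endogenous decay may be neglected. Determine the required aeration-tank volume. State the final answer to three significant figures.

Biomass mass balance (decay neglected): V·X = Y·Q·(S₀ − S)·θ_c, so V = 0.570 × 10300 × (439 − 9.35) × 19.3 / 1780 = 27350 m³.

V ≈ 27400 m³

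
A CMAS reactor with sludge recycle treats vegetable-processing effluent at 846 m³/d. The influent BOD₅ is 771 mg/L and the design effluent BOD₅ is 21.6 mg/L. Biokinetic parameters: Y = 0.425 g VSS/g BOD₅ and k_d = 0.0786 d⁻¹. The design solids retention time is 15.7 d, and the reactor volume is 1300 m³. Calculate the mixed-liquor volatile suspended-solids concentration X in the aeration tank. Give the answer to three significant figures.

X ≈ 1460 mg/L

X = Y·Q·ΔS·θ_c / [V·(1 + k_d θ_c)] = 0.425 × 846 × (771 − 21.6) × 15.7 / [1300 × (1 + 0.0786 × 15.7)] = 1457 mg/L.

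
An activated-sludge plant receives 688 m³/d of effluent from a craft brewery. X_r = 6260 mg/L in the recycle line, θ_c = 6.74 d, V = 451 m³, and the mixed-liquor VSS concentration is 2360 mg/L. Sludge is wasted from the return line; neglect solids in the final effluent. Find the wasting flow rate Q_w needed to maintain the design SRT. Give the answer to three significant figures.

Q_w = (V·X)/(θ_c X_r) = 451.0 × 2360 / (6.74 × 6260) = 25.23 m³/d.

Q_w ≈ 25.2 m³/d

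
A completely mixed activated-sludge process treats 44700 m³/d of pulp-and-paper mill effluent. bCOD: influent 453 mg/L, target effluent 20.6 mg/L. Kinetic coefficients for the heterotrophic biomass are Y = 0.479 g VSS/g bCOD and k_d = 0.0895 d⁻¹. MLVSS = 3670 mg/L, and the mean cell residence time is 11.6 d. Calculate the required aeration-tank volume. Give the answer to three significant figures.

V ≈ 14400 m³

From the SRT design equation V = Y Q (S₀−S) θ_c / [X (1 + k_d θ_c)] = 0.479 × 44700 × (453 − 20.6) × 11.6 / [3670 × (1 + 0.0895 × 11.6)] = 1.07×10^8 / 7480 = 14357 m³.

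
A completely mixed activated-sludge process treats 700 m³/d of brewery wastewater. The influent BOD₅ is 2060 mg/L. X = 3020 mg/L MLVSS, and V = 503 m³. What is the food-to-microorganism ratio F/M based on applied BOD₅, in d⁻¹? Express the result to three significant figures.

F/M ≈ 0.949 d⁻¹

F/M = applied load / biomass = Q·S₀/(V·X) = 700 × 2060 / (503.0 × 3020) = 0.9493 d⁻¹.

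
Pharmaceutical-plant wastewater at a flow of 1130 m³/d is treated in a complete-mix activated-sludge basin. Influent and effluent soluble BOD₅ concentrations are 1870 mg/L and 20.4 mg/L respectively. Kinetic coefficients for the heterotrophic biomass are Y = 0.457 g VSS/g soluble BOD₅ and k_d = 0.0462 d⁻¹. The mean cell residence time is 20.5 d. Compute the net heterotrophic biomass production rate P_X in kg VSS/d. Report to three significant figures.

Correct the yield for decay: Y_obs = Y/(1 + k_d θ_c) = 0.457 / (1 + 0.0462 × 20.5) = 0.457 / 1.947 = 0.2347.
Substrate removed = Q·(S₀ − S) = 1130 m³/d × (1870 − 20.4) g/m³ = 2.09×10^6 g/d = 2090 kg/d.
P_X = Y_obs · Q(S₀ − S) = 0.2347 × 2090 = 490.6 kg VSS/d.

P_X ≈ 491 kg VSS/d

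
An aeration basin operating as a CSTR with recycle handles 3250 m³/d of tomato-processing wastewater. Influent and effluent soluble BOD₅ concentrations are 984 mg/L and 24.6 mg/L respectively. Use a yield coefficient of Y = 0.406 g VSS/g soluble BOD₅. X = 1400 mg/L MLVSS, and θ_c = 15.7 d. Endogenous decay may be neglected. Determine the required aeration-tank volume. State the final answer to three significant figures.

Biomass mass balance (decay neglected): V·X = Y·Q·(S₀ − S)·θ_c, so V = 0.406 × 3250 × (984 − 24.6) × 15.7 / 1400 = 14196 m³.

V ≈ 14200 m³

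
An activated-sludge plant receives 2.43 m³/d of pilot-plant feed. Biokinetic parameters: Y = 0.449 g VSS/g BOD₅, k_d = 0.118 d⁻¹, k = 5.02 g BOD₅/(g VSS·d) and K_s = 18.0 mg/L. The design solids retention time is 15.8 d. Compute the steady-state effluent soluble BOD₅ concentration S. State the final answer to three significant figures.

Effluent substrate depends only on kinetics and SRT: S = K_s(1 + k_d θ_c) / [θ_c(Yk − k_d) − 1] = 18.0 × (1 + 0.118 × 15.8) / [15.8 × (0.449 × 5.02 − 0.118) − 1] = 51.56 / 32.75 = 1.574 mg/L.

S ≈ 1.57 mg/L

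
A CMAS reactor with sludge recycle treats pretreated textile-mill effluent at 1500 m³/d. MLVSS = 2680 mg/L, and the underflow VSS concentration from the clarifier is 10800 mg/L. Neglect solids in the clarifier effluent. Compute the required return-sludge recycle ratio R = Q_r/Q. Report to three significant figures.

Solids balance on the clarifier gives (1+R)X = R·X_r, so R = X/(X_r − X) = 2680 / (10800 − 2680) = 0.3300.

R ≈ 0.330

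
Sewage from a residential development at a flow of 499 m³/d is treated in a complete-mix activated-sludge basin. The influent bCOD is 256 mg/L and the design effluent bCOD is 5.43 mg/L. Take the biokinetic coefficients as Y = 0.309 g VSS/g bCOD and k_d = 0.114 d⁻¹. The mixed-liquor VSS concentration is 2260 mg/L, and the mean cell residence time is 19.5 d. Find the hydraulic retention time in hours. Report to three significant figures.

τ ≈ 4.97 h

From the SRT design equation V = Y Q (S₀−S) θ_c / [X (1 + k_d θ_c)] = 0.309 × 499 × (256 − 5.43) × 19.5 / [2260 × (1 + 0.114 × 19.5)] = 7.53×10^5 / 7284 = 103.4 m³.
Hydraulic retention time τ = V/Q = 103.4 / 499 = 0.2073 d = 4.975 h.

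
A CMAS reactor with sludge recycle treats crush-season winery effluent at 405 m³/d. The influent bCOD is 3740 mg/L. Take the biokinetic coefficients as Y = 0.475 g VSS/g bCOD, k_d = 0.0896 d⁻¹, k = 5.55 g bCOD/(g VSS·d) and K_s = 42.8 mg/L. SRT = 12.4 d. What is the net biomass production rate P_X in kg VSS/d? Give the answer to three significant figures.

P_X ≈ 341 kg VSS/d

For a completely mixed reactor with recycle the Lawrence–McCarty relation gives S = K_s·(1 + k_d·θ_c) / [θ_c·(Y·k − k_d) − 1] = 42.8 × (1 + 0.0896 × 12.4) / [12.4 × (0.475 × 5.55 − 0.0896) − 1] = 90.35 / 30.58 = 2.955 mg/L.
Correct the yield for decay: Y_obs = Y/(1 + k_d θ_c) = 0.475 / (1 + 0.0896 × 12.4) = 0.475 / 2.111 = 0.2250.
Mass of bCOD removed per day: Q(S₀ − S) = 405 × 3737 g/m³ = 1514 kg/d.
P_X = Y_obs · Q(S₀ − S) = 0.2250 × 1514 = 340.6 kg VSS/d.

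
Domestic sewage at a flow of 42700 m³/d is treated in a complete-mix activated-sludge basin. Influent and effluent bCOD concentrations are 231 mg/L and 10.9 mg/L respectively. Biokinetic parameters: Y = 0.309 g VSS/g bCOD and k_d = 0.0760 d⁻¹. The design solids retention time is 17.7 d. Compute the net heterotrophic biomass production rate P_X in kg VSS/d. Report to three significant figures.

P_X ≈ 1240 kg VSS/d

Observed yield with endogenous decay: Y_obs = Y / (1 + k_d·θ_c) = 0.309 / (1 + 0.0760 × 17.7) = 0.309 / 2.345 = 0.1318 g VSS/g bCOD.
ΔS = 231 − 10.9 = 220.1 mg/L, so the substrate removal rate is 42700 × 220.1/1000 = 9398 kg bCOD/d.
Net biomass production P_X = Y_obs × Q·(S₀ − S) = 0.1318 × 9398 = 1238 kg VSS/d.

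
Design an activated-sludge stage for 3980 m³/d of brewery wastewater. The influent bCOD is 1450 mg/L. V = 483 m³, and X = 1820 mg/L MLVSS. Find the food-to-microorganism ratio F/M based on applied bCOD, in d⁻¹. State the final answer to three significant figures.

F/M ≈ 6.56 d⁻¹

Food-to-microorganism ratio F/M = Q S₀ / (V X) = 3980 × 1450 / (483.0 × 1820) = 6.565 d⁻¹.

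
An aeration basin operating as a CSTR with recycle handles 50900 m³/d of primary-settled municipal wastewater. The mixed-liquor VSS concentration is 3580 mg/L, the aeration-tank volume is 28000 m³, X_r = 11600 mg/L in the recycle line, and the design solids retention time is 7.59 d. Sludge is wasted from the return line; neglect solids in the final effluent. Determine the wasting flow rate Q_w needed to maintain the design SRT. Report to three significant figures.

Q_w ≈ 1140 m³/d

Wasting from the return line (neglecting effluent solids): Q_w = V·X / (θ_c·X_r) = 28000 × 3580 / (7.59 × 11600) = 1139 m³/d.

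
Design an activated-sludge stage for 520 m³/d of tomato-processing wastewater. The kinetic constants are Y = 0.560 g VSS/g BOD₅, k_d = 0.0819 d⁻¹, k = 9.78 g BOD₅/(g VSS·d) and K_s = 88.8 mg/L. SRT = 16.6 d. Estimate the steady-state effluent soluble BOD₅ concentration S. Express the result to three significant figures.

S ≈ 2.37 mg/L

From the Monod/SRT balance for a CMAS, S = K_s·(1+k_d θ_c)/[θ_c·(Y k − k_d) − 1] = 88.8 × (1 + 0.0819 × 16.6) / [16.6 × (0.560 × 9.78 − 0.0819) − 1] = 209.5 / 88.56 = 2.366 mg/L.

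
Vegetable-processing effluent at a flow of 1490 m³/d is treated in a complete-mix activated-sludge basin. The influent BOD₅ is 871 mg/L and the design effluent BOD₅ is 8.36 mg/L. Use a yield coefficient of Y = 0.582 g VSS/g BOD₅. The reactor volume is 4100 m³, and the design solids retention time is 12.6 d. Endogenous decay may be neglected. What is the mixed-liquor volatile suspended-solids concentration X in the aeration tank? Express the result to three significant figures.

From V·X = Y·Q·(S₀ − S)·θ_c (decay neglected): X = 0.582 × 1490 × (871 − 8.36) × 12.6 / 4100 = 2299 mg/L.

X ≈ 2300 mg/L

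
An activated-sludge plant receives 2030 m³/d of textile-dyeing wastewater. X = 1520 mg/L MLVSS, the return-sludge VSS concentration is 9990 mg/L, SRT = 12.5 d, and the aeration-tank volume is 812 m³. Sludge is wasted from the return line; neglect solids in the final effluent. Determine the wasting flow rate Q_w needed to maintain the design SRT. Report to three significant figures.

Q_w ≈ 9.88 m³/d

Wasting from the return line (neglecting effluent solids): Q_w = V·X / (θ_c·X_r) = 812.0 × 1520 / (12.5 × 9990) = 9.884 m³/d.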